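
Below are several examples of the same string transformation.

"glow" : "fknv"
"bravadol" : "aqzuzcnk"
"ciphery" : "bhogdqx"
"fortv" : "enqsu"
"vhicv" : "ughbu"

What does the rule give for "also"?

zkrn

In each case the input is transformed by: shift every letter 1 place backward in the alphabet (wrapping around).
Applying that to "also" gives "zkrn".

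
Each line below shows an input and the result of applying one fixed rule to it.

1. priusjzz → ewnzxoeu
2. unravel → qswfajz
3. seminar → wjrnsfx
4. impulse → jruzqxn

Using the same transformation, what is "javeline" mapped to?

jfajqnso

The pattern: shift every letter 5 places forward in the alphabet (wrapping around), then swap the first and last characters.
"javeline" → "ofajqnsj" → "jfajqnso".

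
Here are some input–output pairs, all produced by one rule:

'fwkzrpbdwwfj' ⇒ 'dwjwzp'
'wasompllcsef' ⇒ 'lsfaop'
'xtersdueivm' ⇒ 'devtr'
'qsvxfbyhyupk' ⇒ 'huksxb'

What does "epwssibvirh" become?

ivrps

Looking at the pairs, the operation is to keep every other character starting from the second (positions 2nd, 4th, 6th, ...), then move the last 3 characters to the front (rotate right by 3).
Applying both steps to "epwssibvirh": "psivr", then "ivrps".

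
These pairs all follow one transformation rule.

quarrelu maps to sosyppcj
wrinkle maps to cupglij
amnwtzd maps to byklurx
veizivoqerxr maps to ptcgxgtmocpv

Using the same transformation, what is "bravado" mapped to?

mzpytyb

Looking at the pairs, the operation is to move the last character to the front, then shift every letter 2 places backward in the alphabet (wrapping around).
For "bravado" the result is "mzpytyb".
(Check on "veizivoqerxr": → "rveizivoqerx" → "ptcgxgtmocpv" ✓)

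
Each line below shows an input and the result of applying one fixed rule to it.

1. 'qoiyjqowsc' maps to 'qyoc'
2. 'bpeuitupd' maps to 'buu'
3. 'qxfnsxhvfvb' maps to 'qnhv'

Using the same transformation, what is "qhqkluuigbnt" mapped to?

qkub

Looking at the pairs, the operation is to keep one character in every 3, starting at position 1 (positions 1st, 4th, 7th, ...).
On "qhqkluuigbnt" that produces "qkub".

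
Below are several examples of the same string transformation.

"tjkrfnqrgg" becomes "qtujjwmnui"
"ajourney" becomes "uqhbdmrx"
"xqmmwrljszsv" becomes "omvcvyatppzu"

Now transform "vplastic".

vwlfysod

Each output is the input with this applied: shift every letter 3 places forward in the alphabet (wrapping around), then swap the front and back halves of the string.
For "vplastic" the result is "vwlfysod".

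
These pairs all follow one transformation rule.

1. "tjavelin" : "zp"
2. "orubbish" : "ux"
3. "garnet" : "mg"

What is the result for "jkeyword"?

pq

Looking at the pairs, the operation is to shift every letter 6 places forward in the alphabet (wrapping around), then keep only the first 2 characters.
Doing the same to "jkeyword": "pq".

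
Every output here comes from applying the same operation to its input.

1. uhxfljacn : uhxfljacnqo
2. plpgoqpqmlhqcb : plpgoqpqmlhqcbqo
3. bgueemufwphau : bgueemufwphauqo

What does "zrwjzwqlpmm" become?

zrwjzwqlpmmqo

Rule — append "qo".
So "zrwjzwqlpmm" becomes "zrwjzwqlpmmqo".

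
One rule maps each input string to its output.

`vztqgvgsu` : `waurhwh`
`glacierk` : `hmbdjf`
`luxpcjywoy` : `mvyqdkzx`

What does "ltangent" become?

mubohf

What's happening: delete the last 2 characters, then shift every letter 1 place forward in the alphabet (wrapping around).
"ltangent" → "ltange" → "mubohf".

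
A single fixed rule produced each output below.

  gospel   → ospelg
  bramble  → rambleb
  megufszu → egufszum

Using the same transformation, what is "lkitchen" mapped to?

kitchenl

Each output is the input with this applied: move the first character to the end.
For "lkitchen" the result is "kitchenl".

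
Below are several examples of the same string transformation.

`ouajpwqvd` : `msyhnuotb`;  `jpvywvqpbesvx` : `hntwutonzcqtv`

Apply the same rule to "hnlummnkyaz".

fljskkliwyx

In each case the input is transformed by: shift every letter 2 places backward in the alphabet (wrapping around).
"hnlummnkyaz" → "fljskkliwyx".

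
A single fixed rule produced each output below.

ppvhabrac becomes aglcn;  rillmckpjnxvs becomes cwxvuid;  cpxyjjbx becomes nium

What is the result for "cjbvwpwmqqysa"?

The rule is to shift every letter 11 places forward in the alphabet (wrapping around), then keep every other character starting from the first (positions 1st, 3rd, 5th, ...).
Working it through for "cjbvwpwmqqysa": intermediate "numghahxbbjdl", final "nmhhbjl".
(Check on "cpxyjjbx": → "naijuumi" → "nium" ✓)

nmhhbjl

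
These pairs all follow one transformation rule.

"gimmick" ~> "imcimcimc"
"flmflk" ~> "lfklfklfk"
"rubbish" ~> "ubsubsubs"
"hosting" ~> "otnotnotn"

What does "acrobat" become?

coacoacoa

The pattern: keep every other character starting from the second (positions 2nd, 4th, 6th, ...), then write the whole string 3 times in a row.
Working it through for "acrobat": intermediate "coa", final "coacoacoa".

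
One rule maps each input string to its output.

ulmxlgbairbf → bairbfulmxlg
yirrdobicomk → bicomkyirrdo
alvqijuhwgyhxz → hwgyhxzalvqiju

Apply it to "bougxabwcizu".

What's happening: swap the front and back halves of the string.
Applying that to "bougxabwcizu" gives "bwcizubougxa".

bwcizubougxa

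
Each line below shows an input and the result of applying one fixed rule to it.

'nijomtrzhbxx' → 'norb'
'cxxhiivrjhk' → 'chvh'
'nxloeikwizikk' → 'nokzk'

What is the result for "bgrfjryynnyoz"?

The pattern: keep one character in every 3, starting at position 1 (positions 1st, 4th, 7th, ...).
On "bgrfjryynnyoz" that produces "bfynz".

bfynz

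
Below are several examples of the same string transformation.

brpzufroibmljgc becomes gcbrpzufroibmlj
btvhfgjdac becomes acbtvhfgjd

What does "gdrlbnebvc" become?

vcgdrlbneb

The pattern: move the last 2 characters to the front (rotate right by 2).
Applying that to "gdrlbnebvc" gives "vcgdrlbneb".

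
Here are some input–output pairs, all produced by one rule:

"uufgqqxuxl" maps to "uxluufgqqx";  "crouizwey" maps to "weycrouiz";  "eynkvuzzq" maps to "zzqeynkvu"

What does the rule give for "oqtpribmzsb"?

zsboqtpribm

Each output is the input with this applied: move the last 3 characters to the front (rotate right by 3).
For "oqtpribmzsb" the result is "zsboqtpribm".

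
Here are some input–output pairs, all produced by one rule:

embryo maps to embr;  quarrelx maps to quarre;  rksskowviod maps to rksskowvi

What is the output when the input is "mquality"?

mquali

Rule — delete the last 2 characters.
"mquality" → "mquali".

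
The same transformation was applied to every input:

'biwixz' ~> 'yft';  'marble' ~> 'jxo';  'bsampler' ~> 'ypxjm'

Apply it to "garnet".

The rule is to delete the last 3 characters, then shift every letter 3 places backward in the alphabet (wrapping around).
Starting from "garnet": after the first operation, "gar"; after the second, "dxo".

dxo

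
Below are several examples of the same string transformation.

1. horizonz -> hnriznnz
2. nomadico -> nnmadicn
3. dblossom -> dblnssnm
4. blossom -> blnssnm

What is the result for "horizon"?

hnriznn

The pattern: replace every "o" with "n".
Doing the same to "horizon": "hnriznn".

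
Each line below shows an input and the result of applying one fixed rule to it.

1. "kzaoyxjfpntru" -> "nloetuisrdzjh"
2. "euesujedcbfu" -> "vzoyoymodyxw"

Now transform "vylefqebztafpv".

zjppsfyzkyvtnu

Looking at the pairs, the operation is to move the last 3 characters to the front (rotate right by 3), then shift every letter 6 places backward in the alphabet (wrapping around).
Applying both steps to "vylefqebztafpv": "fpvvylefqebzta", then "zjppsfyzkyvtnu".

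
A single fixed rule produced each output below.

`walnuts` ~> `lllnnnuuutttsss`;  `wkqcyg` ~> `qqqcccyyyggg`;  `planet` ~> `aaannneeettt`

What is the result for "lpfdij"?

fffdddiiijjj

The pattern: delete the first 2 characters, then repeat every character 3 times.
On "lpfdij": the first step gives "fdij", and the second then gives "fffdddiiijjj".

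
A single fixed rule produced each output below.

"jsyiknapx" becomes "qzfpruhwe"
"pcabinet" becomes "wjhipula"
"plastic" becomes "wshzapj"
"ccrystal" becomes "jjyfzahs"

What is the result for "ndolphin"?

ukvswopu

The rule is to shift every letter 7 places forward in the alphabet (wrapping around).
For "ndolphin" the result is "ukvswopu".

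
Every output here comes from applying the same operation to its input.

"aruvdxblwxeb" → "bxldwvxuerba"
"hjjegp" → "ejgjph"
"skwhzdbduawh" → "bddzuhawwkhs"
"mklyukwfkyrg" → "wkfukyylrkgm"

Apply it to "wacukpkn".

kupckanw

Rule — swap the front and back halves of the string, then take characters alternately from the front and the back (1st, last, 2nd, 2nd-last, ...).
On "wacukpkn" that produces "kupckanw".
(Check on "aruvdxblwxeb": → "blwxebaruvdx" → "bxldwvxuerba" ✓)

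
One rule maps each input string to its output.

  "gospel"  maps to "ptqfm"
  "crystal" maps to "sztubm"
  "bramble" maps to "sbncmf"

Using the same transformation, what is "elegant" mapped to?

mfhbou

The transformation: shift every letter 1 place forward in the alphabet (wrapping around), then delete the first character.
"elegant" → "fmfhbou" → "mfhbou".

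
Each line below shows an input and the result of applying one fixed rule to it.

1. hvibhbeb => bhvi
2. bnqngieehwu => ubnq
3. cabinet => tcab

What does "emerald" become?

deme

The pattern: move the first 3 characters to the end (rotate left by 3), then keep only the last 4 characters.
On "emerald": the first step gives "raldeme", and the second then gives "deme".
(Check on "hvibhbeb": → "bhbebhvi" → "bhvi" ✓)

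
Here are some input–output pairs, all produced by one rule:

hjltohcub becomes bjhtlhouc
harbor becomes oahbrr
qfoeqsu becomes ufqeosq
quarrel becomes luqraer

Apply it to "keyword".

In each case the input is transformed by: swap each adjacent pair of characters (1↔2, 3↔4, ...), then move the last character to the front.
So "keyword" becomes "dekwyro".

dekwyro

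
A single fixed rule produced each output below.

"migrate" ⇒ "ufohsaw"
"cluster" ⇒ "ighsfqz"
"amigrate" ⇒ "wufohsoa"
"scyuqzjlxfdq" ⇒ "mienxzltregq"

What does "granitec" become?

obwhsquf

What's happening: move the first 2 characters to the end (rotate left by 2), then shift every letter 12 places backward in the alphabet (wrapping around).
Applying both steps to "granitec": "anitecgr", then "obwhsquf".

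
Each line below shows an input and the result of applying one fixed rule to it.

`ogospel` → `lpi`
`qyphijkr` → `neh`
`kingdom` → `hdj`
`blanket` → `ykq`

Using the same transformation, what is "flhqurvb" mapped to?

cns

Each output is the input with this applied: keep one character in every 3, starting at position 1 (positions 1st, 4th, 7th, ...), then shift every letter 3 places backward in the alphabet (wrapping around).
"flhqurvb" → "fqv" → "cns".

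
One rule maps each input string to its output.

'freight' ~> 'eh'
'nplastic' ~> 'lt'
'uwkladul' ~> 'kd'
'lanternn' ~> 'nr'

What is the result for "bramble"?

Looking at the pairs, the operation is to keep one character in every 3, starting at position 3 (positions 3rd, 6th, 9th, ...).
"bramble" → "al".

al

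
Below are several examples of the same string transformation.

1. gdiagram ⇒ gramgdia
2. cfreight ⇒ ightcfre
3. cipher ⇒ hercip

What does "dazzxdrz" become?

xdrzdazz

The pattern: swap the front and back halves of the string.
On "dazzxdrz" that produces "xdrzdazz".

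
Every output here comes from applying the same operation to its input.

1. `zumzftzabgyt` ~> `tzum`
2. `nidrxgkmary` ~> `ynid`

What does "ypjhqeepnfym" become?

Looking at the pairs, the operation is to move the last character to the front, then keep only the first 4 characters.
"ypjhqeepnfym" → "mypjhqeepnfy" → "mypj".
(Check on "zumzftzabgyt": → "tzumzftzabgy" → "tzum" ✓)

mypj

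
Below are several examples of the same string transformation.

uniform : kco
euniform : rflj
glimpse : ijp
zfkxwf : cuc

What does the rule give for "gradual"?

oax

Each output is the input with this applied: keep every other character starting from the second (positions 2nd, 4th, 6th, ...), then shift every letter 3 places backward in the alphabet (wrapping around).
On "gradual": the first step gives "rda", and the second then gives "oax".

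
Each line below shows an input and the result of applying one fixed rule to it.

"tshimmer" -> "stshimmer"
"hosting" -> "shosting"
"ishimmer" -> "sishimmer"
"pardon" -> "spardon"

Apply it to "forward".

sforward

The rule is to prepend "s".
For "forward" the result is "sforward".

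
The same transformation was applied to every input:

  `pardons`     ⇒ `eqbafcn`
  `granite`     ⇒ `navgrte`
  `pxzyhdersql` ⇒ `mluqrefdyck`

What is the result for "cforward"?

Looking at the pairs, the operation is to shift every letter 13 places forward in the alphabet (wrapping around) — i.e. ROT13, then move the first 2 characters to the end (rotate left by 2).
So "cforward" becomes "bejneqps".

bejneqps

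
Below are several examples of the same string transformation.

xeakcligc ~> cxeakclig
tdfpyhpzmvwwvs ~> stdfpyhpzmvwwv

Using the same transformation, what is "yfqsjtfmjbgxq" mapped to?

qyfqsjtfmjbgx

The pattern: move the last character to the front.
Doing the same to "yfqsjtfmjbgxq": "qyfqsjtfmjbgx".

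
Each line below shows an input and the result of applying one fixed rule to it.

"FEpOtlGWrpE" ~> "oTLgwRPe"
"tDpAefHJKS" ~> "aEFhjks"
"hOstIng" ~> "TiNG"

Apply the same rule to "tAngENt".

The transformation: delete the first 3 characters, then flip the case of every letter.
On "tAngENt" that produces "GenT".

GenT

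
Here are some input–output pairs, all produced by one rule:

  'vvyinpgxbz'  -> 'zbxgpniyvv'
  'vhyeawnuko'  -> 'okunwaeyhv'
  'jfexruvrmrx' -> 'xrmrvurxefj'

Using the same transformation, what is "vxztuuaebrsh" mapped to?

What's happening: reverse the string.
"vxztuuaebrsh" → "hsrbeauutzxv".

hsrbeauutzxv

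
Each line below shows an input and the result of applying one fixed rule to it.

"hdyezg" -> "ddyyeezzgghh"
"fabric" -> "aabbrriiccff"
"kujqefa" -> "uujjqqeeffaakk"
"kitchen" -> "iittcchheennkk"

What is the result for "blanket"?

Rule — double every character, then move the first 2 characters to the end (rotate left by 2).
"blanket" → "bbllaannkkeett" → "llaannkkeettbb".

llaannkkeettbb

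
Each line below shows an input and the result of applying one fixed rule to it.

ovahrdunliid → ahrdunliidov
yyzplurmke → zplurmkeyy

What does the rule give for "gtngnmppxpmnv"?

The rule is to move the first 2 characters to the end (rotate left by 2).
Applying that to "gtngnmppxpmnv" gives "ngnmppxpmnvgt".

ngnmppxpmnvgt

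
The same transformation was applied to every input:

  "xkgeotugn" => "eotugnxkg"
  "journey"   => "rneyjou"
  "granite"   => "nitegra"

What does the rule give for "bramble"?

Each output is the input with this applied: move the first 3 characters to the end (rotate left by 3).
"bramble" → "mblebra".

mblebra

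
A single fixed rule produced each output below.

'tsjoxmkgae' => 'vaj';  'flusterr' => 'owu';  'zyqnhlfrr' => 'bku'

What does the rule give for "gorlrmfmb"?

rup

The pattern: shift every letter 3 places forward in the alphabet (wrapping around), then keep one character in every 3, starting at position 2 (positions 2nd, 5th, 8th, ...).
"gorlrmfmb" → "jruoupipe" → "rup".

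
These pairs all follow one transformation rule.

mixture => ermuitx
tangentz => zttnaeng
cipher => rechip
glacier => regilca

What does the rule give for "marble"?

In each case the input is transformed by: move the last character to the front, then take characters alternately from the front and the back (1st, last, 2nd, 2nd-last, ...).
So "marble" becomes "elmbar".

elmbar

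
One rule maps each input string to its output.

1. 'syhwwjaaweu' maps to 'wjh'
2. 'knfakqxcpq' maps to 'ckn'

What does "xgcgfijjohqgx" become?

qjfg

What's happening: reverse the string, then keep one character in every 3, starting at position 3 (positions 3rd, 6th, 9th, ...).
For "xgcgfijjohqgx", step one produces "xgqhojjifgcgx"; step two turns that into "qjfg".
(Check on "syhwwjaaweu": → "uewaajwwhys" → "wjh" ✓)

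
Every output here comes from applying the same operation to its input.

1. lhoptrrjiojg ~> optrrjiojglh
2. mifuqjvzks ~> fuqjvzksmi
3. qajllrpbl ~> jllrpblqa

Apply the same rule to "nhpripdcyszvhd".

pripdcyszvhdnh

Each output is the input with this applied: move the first 2 characters to the end (rotate left by 2).
For "nhpripdcyszvhd" the result is "pripdcyszvhdnh".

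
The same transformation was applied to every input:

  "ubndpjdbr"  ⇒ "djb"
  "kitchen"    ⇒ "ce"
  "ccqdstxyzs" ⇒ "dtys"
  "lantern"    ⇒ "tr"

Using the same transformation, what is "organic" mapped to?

Rule — keep every other character starting from the second (positions 2nd, 4th, 6th, ...), then delete the first character.
On "organic": the first step gives "rai", and the second then gives "ai".

ai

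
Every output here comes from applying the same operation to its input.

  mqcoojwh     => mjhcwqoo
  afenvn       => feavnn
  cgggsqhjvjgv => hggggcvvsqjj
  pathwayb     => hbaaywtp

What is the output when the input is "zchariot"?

ihcaztro

What's happening: sort the characters into reverse alphabetical order, then swap the front and back halves of the string.
"zchariot" → "ztroihca" → "ihcaztro".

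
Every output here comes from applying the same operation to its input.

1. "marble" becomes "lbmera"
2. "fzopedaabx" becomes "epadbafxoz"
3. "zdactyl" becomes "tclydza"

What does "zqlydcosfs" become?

dyocfszslq

Each output is the input with this applied: move the first 3 characters to the end (rotate left by 3), then swap each adjacent pair of characters (1↔2, 3↔4, ...).
Working it through for "zqlydcosfs": intermediate "ydcosfszql", final "dyocfszslq".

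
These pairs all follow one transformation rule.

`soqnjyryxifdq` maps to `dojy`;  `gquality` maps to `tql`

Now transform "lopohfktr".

Rule — move the last 3 characters to the front (rotate right by 3), then keep one character in every 3, starting at position 2 (positions 2nd, 5th, 8th, ...).
"lopohfktr" → "ktrlopohf" → "toh".

toh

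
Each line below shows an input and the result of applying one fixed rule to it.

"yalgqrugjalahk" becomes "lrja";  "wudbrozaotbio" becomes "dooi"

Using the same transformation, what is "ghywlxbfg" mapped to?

Each output is the input with this applied: keep one character in every 3, starting at position 3 (positions 3rd, 6th, 9th, ...).
On "ghywlxbfg" that produces "yxg".

yxg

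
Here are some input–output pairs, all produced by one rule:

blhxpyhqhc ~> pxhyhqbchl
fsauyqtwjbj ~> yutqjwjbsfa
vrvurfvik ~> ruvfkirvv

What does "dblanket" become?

What's happening: move the first 3 characters to the end (rotate left by 3), then swap each adjacent pair of characters (1↔2, 3↔4, ...).
Working it through for "dblanket": intermediate "anketdbl", final "naekdtlb".

naekdtlb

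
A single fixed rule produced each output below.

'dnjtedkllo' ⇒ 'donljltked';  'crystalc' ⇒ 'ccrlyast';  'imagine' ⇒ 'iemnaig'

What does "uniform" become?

What's happening: take characters alternately from the front and the back (1st, last, 2nd, 2nd-last, ...).
On "uniform" that produces "umnriof".

umnriof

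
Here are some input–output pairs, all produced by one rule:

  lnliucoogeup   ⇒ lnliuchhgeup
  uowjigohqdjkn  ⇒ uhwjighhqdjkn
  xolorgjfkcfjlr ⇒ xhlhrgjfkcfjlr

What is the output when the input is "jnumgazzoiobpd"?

jnumgazzhihbpd

What's happening: replace every "o" with "h".
On "jnumgazzoiobpd" that produces "jnumgazzhihbpd".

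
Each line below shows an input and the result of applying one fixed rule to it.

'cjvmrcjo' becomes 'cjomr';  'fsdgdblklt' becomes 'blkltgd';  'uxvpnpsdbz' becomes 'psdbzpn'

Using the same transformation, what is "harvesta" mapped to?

What's happening: delete the first 3 characters, then move the first 2 characters to the end (rotate left by 2).
"harvesta" → "vesta" → "stave".
(Check on "fsdgdblklt": → "gdblklt" → "blkltgd" ✓)

stave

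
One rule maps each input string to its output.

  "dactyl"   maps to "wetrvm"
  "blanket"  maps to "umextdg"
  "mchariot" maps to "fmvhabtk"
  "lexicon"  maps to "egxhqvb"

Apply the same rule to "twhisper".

mkpxaibl

Looking at the pairs, the operation is to take characters alternately from the front and the back (1st, last, 2nd, 2nd-last, ...), then shift every letter 7 places backward in the alphabet (wrapping around).
Applying both steps to "twhisper": "trwehpis", then "mkpxaibl".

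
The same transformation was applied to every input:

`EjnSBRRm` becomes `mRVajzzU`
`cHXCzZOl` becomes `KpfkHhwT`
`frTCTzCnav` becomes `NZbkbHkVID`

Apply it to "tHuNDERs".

The pattern: flip the case of every letter, then shift every letter 8 places forward in the alphabet (wrapping around).
For "tHuNDERs", step one produces "ThUnderS"; step two turns that into "BpCvlmzA".

BpCvlmzA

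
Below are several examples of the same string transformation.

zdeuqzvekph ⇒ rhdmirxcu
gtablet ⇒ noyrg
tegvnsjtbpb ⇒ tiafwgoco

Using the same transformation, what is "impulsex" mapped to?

What's happening: delete the first 2 characters, then shift every letter 13 places forward in the alphabet (wrapping around) — i.e. ROT13.
"impulsex" → "pulsex" → "chyfrk".

chyfrk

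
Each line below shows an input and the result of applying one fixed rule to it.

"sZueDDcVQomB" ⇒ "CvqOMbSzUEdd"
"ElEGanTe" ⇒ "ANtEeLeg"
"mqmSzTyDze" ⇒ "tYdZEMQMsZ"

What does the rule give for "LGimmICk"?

MicKlgIM

The transformation: flip the case of every letter, then swap the front and back halves of the string.
For "LGimmICk" the result is "MicKlgIM".
(Check on "sZueDDcVQomB": → "SzUEddCvqOMb" → "CvqOMbSzUEdd" ✓)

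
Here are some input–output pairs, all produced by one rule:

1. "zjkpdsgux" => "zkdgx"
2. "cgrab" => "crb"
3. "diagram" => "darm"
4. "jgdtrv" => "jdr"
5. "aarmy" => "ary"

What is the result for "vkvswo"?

The pattern: keep every other character starting from the first (positions 1st, 3rd, 5th, ...).
On "vkvswo" that produces "vvw".

vvw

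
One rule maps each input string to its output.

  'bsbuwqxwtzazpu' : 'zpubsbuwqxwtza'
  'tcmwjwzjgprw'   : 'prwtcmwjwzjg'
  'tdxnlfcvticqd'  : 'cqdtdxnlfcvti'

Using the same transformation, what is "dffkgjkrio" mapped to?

The pattern: move the last 3 characters to the front (rotate right by 3).
For "dffkgjkrio" the result is "riodffkgjk".

riodffkgjk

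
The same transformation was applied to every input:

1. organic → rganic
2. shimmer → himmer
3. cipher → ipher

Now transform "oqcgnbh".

qcgnbh

Looking at the pairs, the operation is to delete the first character.
For "oqcgnbh" the result is "qcgnbh".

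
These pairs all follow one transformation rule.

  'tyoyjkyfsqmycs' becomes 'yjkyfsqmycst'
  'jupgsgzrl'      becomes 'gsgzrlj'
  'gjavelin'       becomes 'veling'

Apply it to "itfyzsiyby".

yzsiybyi

The rule is to move the first 3 characters to the end (rotate left by 3), then delete the last 2 characters.
For "itfyzsiyby", step one produces "yzsiybyitf"; step two turns that into "yzsiybyi".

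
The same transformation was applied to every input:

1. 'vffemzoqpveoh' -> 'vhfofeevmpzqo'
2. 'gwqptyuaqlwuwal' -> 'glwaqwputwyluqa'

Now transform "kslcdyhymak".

Each output is the input with this applied: take characters alternately from the front and the back (1st, last, 2nd, 2nd-last, ...).
Doing the same to "kslcdyhymak": "kksalmcydhy".

kksalmcydhy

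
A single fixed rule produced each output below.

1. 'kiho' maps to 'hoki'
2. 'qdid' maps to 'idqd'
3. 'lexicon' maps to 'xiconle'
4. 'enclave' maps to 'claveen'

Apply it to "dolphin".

Looking at the pairs, the operation is to move the first 2 characters to the end (rotate left by 2).
Applying that to "dolphin" gives "lphindo".

lphindo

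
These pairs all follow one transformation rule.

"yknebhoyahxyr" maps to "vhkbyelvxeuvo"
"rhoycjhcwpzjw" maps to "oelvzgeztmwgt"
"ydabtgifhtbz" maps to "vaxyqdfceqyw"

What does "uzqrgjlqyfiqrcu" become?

rwnodginvcfnozr

The rule is to shift every letter 3 places backward in the alphabet (wrapping around).
On "uzqrgjlqyfiqrcu" that produces "rwnodginvcfnozr".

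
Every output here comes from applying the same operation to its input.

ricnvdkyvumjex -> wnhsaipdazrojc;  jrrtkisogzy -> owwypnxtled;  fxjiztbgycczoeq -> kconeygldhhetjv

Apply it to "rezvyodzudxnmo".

The transformation: shift every letter 5 places forward in the alphabet (wrapping around).
"rezvyodzudxnmo" → "wjeadtiezicsrt".

wjeadtiezicsrt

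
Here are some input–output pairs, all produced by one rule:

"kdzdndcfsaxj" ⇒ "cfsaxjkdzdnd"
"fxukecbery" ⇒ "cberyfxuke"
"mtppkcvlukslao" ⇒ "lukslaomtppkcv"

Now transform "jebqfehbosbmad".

bosbmadjebqfeh

In each case the input is transformed by: swap the front and back halves of the string.
For "jebqfehbosbmad" the result is "bosbmadjebqfeh".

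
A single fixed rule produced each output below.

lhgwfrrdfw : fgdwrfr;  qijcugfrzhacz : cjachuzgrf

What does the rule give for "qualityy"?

yatli

Rule — take characters alternately from the front and the back (1st, last, 2nd, 2nd-last, ...), then delete the first 3 characters.
Applying both steps to "qualityy": "qyuyatli", then "yatli".
(Check on "qijcugfrzhacz": → "qzicjachuzgrf" → "cjachuzgrf" ✓)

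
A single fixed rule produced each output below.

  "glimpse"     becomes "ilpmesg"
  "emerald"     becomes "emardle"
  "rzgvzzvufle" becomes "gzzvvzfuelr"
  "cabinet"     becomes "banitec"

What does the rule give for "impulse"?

The pattern: move the first character to the end, then swap each adjacent pair of characters (1↔2, 3↔4, ...).
For "impulse", step one produces "mpulsei"; step two turns that into "pmluesi".

pmluesi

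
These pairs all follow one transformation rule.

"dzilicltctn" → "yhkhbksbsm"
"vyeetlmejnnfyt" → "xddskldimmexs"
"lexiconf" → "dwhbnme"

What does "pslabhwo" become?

Rule — shift every letter 1 place backward in the alphabet (wrapping around), then delete the first character.
Starting from "pslabhwo": after the first operation, "orkzagvn"; after the second, "rkzagvn".

rkzagvn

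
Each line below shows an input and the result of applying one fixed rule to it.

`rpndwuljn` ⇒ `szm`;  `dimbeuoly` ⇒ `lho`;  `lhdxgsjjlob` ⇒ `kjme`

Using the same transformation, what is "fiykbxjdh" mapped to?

leg

Looking at the pairs, the operation is to shift every letter 3 places forward in the alphabet (wrapping around), then keep one character in every 3, starting at position 2 (positions 2nd, 5th, 8th, ...).
So "fiykbxjdh" becomes "leg".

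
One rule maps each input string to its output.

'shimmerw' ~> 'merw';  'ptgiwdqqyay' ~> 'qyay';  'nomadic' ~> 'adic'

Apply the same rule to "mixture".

ture

Each output is the input with this applied: keep only the last 4 characters.
For "mixture" the result is "ture".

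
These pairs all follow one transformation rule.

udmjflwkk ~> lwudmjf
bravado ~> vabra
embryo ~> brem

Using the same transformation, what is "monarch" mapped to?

In each case the input is transformed by: delete the last 2 characters, then move the last 2 characters to the front (rotate right by 2).
Working it through for "monarch": intermediate "monar", final "armon".
(Check on "udmjflwkk": → "udmjflw" → "lwudmjf" ✓)

armon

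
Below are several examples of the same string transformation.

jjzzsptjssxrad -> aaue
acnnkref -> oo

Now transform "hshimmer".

ii

The transformation: shift every letter 1 place forward in the alphabet (wrapping around), then keep only the vowels.
Working it through for "hshimmer": intermediate "itijnnfs", final "ii".
(Check on "acnnkref": → "bdoolsfg" → "oo" ✓)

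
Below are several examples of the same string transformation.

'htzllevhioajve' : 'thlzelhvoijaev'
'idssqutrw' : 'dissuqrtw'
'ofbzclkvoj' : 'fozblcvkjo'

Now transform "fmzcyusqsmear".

mfczuyqsmsaer

What's happening: swap each adjacent pair of characters (1↔2, 3↔4, ...).
"fmzcyusqsmear" → "mfczuyqsmsaer".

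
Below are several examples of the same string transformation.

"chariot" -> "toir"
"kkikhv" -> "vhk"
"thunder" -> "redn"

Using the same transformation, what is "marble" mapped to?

Looking at the pairs, the operation is to reverse the string, then delete the last 3 characters.
"marble" → "elb".

elb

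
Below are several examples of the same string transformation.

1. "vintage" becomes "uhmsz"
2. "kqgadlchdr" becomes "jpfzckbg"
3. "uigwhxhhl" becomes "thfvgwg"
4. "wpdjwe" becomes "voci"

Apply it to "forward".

The pattern: shift every letter 1 place backward in the alphabet (wrapping around), then delete the last 2 characters.
For "forward", step one produces "enqvzqc"; step two turns that into "enqvz".

enqvz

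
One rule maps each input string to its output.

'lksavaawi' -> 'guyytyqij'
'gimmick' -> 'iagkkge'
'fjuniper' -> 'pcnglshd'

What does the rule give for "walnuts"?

The rule is to shift every letter 2 places backward in the alphabet (wrapping around), then reverse the string.
On "walnuts" that produces "qrsljyu".

qrsljyu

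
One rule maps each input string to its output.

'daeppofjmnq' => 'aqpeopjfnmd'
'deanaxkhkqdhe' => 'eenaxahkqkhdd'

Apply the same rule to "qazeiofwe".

Each output is the input with this applied: swap the first and last characters, then swap each adjacent pair of characters (1↔2, 3↔4, ...).
Starting from "qazeiofwe": after the first operation, "eazeiofwq"; after the second, "aeezoiwfq".
(Check on "daeppofjmnq": → "qaeppofjmnd" → "aqpeopjfnmd" ✓)

aeezoiwfq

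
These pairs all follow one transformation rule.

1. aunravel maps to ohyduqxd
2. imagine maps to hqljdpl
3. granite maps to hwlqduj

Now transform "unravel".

In each case the input is transformed by: reverse the string, then shift every letter 3 places forward in the alphabet (wrapping around).
For "unravel", step one produces "levarnu"; step two turns that into "ohyduqx".

ohyduqx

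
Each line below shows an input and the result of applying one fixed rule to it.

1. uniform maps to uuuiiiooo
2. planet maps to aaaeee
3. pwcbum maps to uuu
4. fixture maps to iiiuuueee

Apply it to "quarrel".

Each output is the input with this applied: repeat every character 3 times, then keep only the vowels.
Applying both steps to "quarrel": "qqquuuaaarrrrrreeelll", then "uuuaaaeee".

uuuaaaeee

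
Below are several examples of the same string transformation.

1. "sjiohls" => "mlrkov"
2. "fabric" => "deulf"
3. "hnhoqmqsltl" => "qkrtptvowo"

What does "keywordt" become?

hbzrugw

In each case the input is transformed by: shift every letter 3 places forward in the alphabet (wrapping around), then delete the first character.
"keywordt" → "nhbzrugw" → "hbzrugw".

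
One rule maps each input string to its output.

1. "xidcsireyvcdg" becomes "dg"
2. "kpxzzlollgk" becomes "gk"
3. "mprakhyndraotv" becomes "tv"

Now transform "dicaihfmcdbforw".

rw

Rule — keep only the last 2 characters.
Applying that to "dicaihfmcdbforw" gives "rw".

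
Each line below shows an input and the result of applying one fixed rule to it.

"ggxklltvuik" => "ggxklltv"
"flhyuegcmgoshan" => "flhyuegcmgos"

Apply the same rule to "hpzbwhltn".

The transformation: delete the last 3 characters.
"hpzbwhltn" → "hpzbwh".

hpzbwh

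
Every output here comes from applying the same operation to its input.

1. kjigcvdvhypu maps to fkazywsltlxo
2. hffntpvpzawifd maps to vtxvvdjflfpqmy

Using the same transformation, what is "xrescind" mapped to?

The pattern: shift every letter 10 places backward in the alphabet (wrapping around), then move the last 2 characters to the front (rotate right by 2).
On "xrescind": the first step gives "nhuisydt", and the second then gives "dtnhuisy".

dtnhuisy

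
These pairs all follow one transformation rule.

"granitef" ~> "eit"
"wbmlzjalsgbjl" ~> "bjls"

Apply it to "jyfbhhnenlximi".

ehjny

Looking at the pairs, the operation is to sort the characters into alphabetical order, then keep one character in every 3, starting at position 2 (positions 2nd, 5th, 8th, ...).
"jyfbhhnenlximi" → "befhhiijlmnnxy" → "ehjny".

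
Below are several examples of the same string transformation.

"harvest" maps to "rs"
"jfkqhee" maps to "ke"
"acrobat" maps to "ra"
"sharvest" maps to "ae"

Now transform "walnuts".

What's happening: keep one character in every 3, starting at position 3 (positions 3rd, 6th, 9th, ...).
For "walnuts" the result is "lt".

lt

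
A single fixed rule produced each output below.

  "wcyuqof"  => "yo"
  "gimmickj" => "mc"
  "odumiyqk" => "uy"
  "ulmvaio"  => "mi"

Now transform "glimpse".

is

The transformation: keep one character in every 3, starting at position 3 (positions 3rd, 6th, 9th, ...).
"glimpse" → "is".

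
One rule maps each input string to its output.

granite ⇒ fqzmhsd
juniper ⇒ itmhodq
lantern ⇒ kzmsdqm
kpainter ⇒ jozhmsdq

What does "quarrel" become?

ptzqqdk

Looking at the pairs, the operation is to shift every letter 1 place backward in the alphabet (wrapping around).
On "quarrel" that produces "ptzqqdk".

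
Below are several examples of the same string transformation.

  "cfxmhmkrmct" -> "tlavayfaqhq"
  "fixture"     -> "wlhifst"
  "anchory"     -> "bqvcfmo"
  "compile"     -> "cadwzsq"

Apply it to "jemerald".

The transformation: shift every letter 12 places backward in the alphabet (wrapping around), then move the first character to the end.
Applying both steps to "jemerald": "xsasfozr", then "sasfozrx".

sasfozrx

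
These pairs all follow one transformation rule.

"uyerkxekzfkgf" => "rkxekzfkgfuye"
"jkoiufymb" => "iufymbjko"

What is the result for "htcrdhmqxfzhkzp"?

rdhmqxfzhkzphtc

Looking at the pairs, the operation is to move the first 3 characters to the end (rotate left by 3).
So "htcrdhmqxfzhkzp" becomes "rdhmqxfzhkzphtc".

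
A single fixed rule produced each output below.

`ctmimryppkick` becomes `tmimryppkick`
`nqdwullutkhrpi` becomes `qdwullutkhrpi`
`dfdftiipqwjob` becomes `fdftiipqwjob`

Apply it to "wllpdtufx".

What's happening: delete the first character.
Applying that to "wllpdtufx" gives "llpdtufx".

llpdtufx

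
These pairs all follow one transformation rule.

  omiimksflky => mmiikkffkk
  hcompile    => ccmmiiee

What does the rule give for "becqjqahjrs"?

eeqqqqhhrr

Each output is the input with this applied: keep every other character starting from the second (positions 2nd, 4th, 6th, ...), then double every character.
For "becqjqahjrs", step one produces "eqqhr"; step two turns that into "eeqqqqhhrr".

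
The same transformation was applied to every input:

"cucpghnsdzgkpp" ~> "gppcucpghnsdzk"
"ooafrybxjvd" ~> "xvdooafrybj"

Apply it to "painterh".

trhpaine

The transformation: move the last 3 characters to the front (rotate right by 3), then swap the first and last characters.
For "painterh", step one produces "erhpaint"; step two turns that into "trhpaine".
(Check on "cucpghnsdzgkpp": → "kppcucpghnsdzg" → "gppcucpghnsdzk" ✓)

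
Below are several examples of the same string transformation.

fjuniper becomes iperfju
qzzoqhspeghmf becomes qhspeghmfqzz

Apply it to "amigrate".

The pattern: move the first 3 characters to the end (rotate left by 3), then delete the first character.
For "amigrate", step one produces "grateami"; step two turns that into "rateami".

rateami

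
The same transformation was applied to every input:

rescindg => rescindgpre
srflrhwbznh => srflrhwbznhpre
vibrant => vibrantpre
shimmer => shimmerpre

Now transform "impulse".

impulsepre

Rule — append "pre".
So "impulse" becomes "impulsepre".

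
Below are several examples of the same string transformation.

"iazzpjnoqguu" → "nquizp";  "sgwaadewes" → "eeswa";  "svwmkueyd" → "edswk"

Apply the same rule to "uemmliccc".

What's happening: keep every other character starting from the first (positions 1st, 3rd, 5th, ...), then move the first 3 characters to the end (rotate left by 3).
On "uemmliccc": the first step gives "umlcc", and the second then gives "ccuml".
(Check on "iazzpjnoqguu": → "izpnqu" → "nquizp" ✓)

ccuml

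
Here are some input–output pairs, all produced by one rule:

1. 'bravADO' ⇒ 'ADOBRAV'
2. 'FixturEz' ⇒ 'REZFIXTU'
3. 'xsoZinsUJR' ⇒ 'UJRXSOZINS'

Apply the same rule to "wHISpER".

PERWHIS

The pattern: move the last 3 characters to the front (rotate right by 3), then convert every letter to uppercase.
Working it through for "wHISpER": intermediate "pERwHIS", final "PERWHIS".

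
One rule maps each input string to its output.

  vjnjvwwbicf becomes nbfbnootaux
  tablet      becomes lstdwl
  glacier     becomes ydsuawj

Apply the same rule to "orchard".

gjuzsjv

Rule — shift every letter 8 places backward in the alphabet (wrapping around).
"orchard" → "gjuzsjv".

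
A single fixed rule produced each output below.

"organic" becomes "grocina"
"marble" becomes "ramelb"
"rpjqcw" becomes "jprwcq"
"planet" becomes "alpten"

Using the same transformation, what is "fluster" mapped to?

In each case the input is transformed by: reverse the string, then move the last 3 characters to the front (rotate right by 3).
Working it through for "fluster": intermediate "retsulf", final "ulfrets".
(Check on "marble": → "elbram" → "ramelb" ✓)

ulfrets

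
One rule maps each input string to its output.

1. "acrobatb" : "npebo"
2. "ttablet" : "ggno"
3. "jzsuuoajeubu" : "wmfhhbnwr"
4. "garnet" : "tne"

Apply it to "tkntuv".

Looking at the pairs, the operation is to delete the last 3 characters, then shift every letter 13 places forward in the alphabet (wrapping around) — i.e. ROT13.
Working it through for "tkntuv": intermediate "tkn", final "gxa".

gxa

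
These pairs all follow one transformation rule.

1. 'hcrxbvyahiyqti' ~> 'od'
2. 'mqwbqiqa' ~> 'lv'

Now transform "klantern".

The rule is to shift every letter 5 places backward in the alphabet (wrapping around), then keep only the last 2 characters.
On "klantern": the first step gives "fgviozmi", and the second then gives "mi".

mi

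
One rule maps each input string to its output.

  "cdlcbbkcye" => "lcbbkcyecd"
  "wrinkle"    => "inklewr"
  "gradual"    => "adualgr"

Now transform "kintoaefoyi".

The rule is to move the first 2 characters to the end (rotate left by 2).
"kintoaefoyi" → "ntoaefoyiki".

ntoaefoyiki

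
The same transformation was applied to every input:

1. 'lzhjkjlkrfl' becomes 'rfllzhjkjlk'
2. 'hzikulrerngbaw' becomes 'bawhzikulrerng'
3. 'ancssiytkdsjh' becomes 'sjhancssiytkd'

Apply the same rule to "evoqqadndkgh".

What's happening: move the last 3 characters to the front (rotate right by 3).
Doing the same to "evoqqadndkgh": "kghevoqqadnd".

kghevoqqadnd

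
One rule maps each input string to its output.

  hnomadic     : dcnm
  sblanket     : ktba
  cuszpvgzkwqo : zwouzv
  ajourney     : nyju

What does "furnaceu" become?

Looking at the pairs, the operation is to keep every other character starting from the second (positions 2nd, 4th, 6th, ...), then swap the front and back halves of the string.
Working it through for "furnaceu": intermediate "uncu", final "cuun".

cuun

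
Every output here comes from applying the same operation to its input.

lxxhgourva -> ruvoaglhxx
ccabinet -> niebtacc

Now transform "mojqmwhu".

Each output is the input with this applied: move the last 3 characters to the front (rotate right by 3), then take characters alternately from the front and the back (1st, last, 2nd, 2nd-last, ...).
Applying that to "mojqmwhu" gives "wmhqujmo".
(Check on "ccabinet": → "netccabi" → "niebtacc" ✓)

wmhqujmo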